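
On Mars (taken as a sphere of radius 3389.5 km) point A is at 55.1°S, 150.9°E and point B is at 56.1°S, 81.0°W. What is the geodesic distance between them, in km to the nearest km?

3612 km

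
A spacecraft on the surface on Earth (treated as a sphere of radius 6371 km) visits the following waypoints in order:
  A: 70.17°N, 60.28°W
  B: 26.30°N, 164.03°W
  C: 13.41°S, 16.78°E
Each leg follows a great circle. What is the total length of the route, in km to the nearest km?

26346 km

Leg A→B: central angle 1.2191 rad, distance 7766.7 km.
Leg B→C: central angle 2.9162 rad, distance 18579.3 km.
Total: 7766.7 + 18579.3 ≈ 26346 km.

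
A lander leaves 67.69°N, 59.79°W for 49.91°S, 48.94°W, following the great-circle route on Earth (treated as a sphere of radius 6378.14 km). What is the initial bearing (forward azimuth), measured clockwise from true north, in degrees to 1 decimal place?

172.1°

With φ₁ = 1.1814, φ₂ = -0.8711, Δλ = 0.1894 rad, the forward-azimuth formula gives
θ = atan2( sin Δλ cos φ₂ , cos φ₁ sin φ₂ − sin φ₁ cos φ₂ cos Δλ ) = atan2(0.1212, -0.8756) = 172.12°.
So the initial bearing is 172.1°.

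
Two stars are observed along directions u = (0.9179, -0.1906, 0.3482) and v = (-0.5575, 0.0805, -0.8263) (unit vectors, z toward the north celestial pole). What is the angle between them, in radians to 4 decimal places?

u·v = -0.8148; |u| = 1.0001, |v| = 1.0000.
cos θ = (u·v)/(|u||v|) = -0.8147, so θ = 2.5230 rad.

2.5230 rad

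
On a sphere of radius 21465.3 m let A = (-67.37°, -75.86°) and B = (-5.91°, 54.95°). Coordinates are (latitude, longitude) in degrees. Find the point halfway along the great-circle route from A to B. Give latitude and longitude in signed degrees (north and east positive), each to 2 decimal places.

-52.12°, 33.55°

The central angle between A and B is δ = 1.7265 rad.
With f = 0.5, the slerp weights are sin((1−f)δ)/sin δ = 0.7693 and sin(fδ)/sin δ = 0.7693.
Weighted sum of the unit vectors: (0.7693)·(0.0940,-0.3731,-0.9230) + (0.7693)·(0.5712,0.8143,-0.1030) = (0.5118, 0.3394, -0.7893).
Converting back: φ = atan2(z, √(x²+y²)) = -52.12°, λ = atan2(y, x) = 33.55°.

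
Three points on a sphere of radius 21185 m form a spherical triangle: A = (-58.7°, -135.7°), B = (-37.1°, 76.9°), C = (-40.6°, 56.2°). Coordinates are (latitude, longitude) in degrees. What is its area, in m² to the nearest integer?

Side lengths (central angles): a = 0.2872, b = 1.3999, c = 1.4037 rad; semiperimeter s = 1.5454.
By l'Huilier's theorem, tan(E/4) = √[tan(s/2) tan((s−a)/2) tan((s−b)/2) tan((s−c)/2)], giving spherical excess E = 0.2420 rad.
Area = E·R² = 0.2420 × (21185)² ≈ 108613690 m².

108613690 m²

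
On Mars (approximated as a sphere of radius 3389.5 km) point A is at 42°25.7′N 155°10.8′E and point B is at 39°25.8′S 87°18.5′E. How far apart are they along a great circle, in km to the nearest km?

In radians: φ₁ = 0.7405, φ₂ = -0.6882, Δλ = -67.872° = -1.1846 rad.
cos c = sin φ₁ sin φ₂ + cos φ₁ cos φ₂ cos Δλ = (0.6747)(-0.6351) + (0.7381)(0.7724)(0.3767) = -0.21375,
so c = arccos(-0.21375) = 1.78621 rad.
Distance = R·c = 3389.5 × 1.7862 ≈ 6054 km.

6054 km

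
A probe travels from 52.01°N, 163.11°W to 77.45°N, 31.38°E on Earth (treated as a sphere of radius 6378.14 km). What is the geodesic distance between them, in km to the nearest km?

5591 km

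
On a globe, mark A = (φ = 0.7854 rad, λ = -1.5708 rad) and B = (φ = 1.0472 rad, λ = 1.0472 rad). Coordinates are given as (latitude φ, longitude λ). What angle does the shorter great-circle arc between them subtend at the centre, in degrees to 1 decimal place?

72.2°

With latitudes φ₁ = 45.000°, φ₂ = 60.000° and longitude difference Δλ = 150.000°:
cos c = sin φ₁ sin φ₂ + cos φ₁ cos φ₂ cos Δλ = (0.7071)(0.8660) + (0.7071)(0.5000)(-0.8660) = 0.30619,
so c = arccos(0.30619) = 1.25961 rad.
So the angular separation is 72.2°.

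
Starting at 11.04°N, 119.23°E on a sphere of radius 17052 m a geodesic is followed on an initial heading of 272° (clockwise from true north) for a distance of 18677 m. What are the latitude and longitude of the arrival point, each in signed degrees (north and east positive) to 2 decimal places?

6.78°, 55.75°

Angular distance δ = d/R = 18677/17052 = 1.09530 rad; initial bearing θ = 4.7473 rad.
sin φ₂ = sin φ₁ cos δ + cos φ₁ sin δ cos θ = (0.1915)(0.4578) + (0.9815)(0.8891)(0.0349) = 0.1181, so φ₂ = 6.78°.
Δλ = atan2(sin θ sin δ cos φ₁, cos δ − sin φ₁ sin φ₂) = atan2(-0.8721, 0.4352) = -63.481°.
λ₂ = 119.230° − 63.481° = 55.75°.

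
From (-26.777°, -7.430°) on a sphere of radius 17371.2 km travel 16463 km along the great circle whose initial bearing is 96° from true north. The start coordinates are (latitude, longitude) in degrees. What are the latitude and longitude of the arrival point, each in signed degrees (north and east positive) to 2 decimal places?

Angular distance δ = d/R = 16463/17371.2 = 0.94772 rad; initial bearing θ = 1.6755 rad.
sin φ₂ = sin φ₁ cos δ + cos φ₁ sin δ cos θ = (-0.4505)(0.5835) + (0.8928)(0.8121)(-0.1045) = -0.3387, so φ₂ = -19.80°.
Δλ = atan2(sin θ sin δ cos φ₁, cos δ − sin φ₁ sin φ₂) = atan2(0.7210, 0.4310) = 59.133°.
λ₂ = -7.430° + 59.133° = 51.70°.

-19.80°, 51.70°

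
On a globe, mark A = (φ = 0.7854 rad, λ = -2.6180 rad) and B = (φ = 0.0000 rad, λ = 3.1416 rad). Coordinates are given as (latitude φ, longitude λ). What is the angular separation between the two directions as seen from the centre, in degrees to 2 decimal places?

52.24°

With latitudes φ₁ = 45.000°, φ₂ = 0.000° and longitude difference Δλ = -29.999°:
cos c = sin φ₁ sin φ₂ + cos φ₁ cos φ₂ cos Δλ = (0.7071)(0.0000) + (0.7071)(1.0000)(0.8660) = 0.61238,
so c = arccos(0.61238) = 0.91173 rad.
So the angular separation is 52.24°.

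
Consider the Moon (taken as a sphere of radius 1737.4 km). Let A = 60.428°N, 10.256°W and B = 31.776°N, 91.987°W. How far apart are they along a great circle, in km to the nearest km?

With latitudes φ₁ = 60.428°, φ₂ = 31.776° and longitude difference Δλ = -81.731°:
cos c = sin φ₁ sin φ₂ + cos φ₁ cos φ₂ cos Δλ = (0.8697)(0.5266) + (0.4935)(0.8501)(0.1438) = 0.51834,
so c = arccos(0.51834) = 1.02589 rad.
Distance = R·c = 1737.4 × 1.0259 ≈ 1782 km.

1782 km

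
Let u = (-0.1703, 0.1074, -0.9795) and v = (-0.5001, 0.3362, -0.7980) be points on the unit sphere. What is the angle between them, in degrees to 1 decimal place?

u·v = 0.9029; |u| = 1.0000, |v| = 1.0000.
cos θ = (u·v)/(|u||v|) = 0.9030, so θ = 25.4°.

25.4°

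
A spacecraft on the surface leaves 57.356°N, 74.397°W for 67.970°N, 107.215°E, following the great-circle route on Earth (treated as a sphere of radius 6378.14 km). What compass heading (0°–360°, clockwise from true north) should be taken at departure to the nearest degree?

359°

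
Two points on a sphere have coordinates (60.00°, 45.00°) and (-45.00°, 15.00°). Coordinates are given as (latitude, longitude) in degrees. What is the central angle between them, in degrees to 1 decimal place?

107.8°

In radians: φ₁ = 1.0472, φ₂ = -0.7854, Δλ = -30.000° = -0.5236 rad.
Haversine: a = sin²(Δφ/2) + cos φ₁ cos φ₂ sin²(Δλ/2) = 0.6294 + (0.5000)(0.7071)(0.0670) = 0.65309.
Central angle c = 2·arcsin(√a) = 1.88198 rad.
So the angular separation is 107.8°.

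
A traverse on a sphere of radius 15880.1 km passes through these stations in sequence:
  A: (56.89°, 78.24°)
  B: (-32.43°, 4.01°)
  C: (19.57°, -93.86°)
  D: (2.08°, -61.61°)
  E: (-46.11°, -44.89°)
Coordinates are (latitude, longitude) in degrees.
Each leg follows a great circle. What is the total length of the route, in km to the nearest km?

Leg A→B: central angle 1.9006 rad, distance 30182.2 km.
Leg B→C: central angle 1.8635 rad, distance 29592.3 km.
Leg C→D: central angle 0.6292 rad, distance 9991.6 km.
Leg D→E: central angle 0.8797 rad, distance 13969.9 km.
Total: 30182.2 + 29592.3 + 9991.6 + 13969.9 ≈ 83736 km.

83736 km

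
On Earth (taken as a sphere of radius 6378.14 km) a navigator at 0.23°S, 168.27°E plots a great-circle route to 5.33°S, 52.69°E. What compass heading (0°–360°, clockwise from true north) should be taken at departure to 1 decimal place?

264.0°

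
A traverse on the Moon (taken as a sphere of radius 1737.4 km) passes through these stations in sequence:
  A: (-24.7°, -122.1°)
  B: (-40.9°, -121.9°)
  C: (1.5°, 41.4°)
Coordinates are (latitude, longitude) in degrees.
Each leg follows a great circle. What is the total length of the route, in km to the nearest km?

4670 km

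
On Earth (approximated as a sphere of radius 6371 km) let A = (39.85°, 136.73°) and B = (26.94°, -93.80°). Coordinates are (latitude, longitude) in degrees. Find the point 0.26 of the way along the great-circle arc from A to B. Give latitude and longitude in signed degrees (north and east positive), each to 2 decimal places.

54.69°, 168.02°

The central angle between A and B is δ = 1.7161 rad.
With f = 0.26, the slerp weights are sin((1−f)δ)/sin δ = 0.9652 and sin(fδ)/sin δ = 0.4361.
Weighted sum of the unit vectors: (0.9652)·(-0.5590,0.5262,0.6408) + (0.4361)·(-0.0591,-0.8895,0.4531) = (-0.5653, 0.1200, 0.8161).
Converting back: φ = atan2(z, √(x²+y²)) = 54.69°, λ = atan2(y, x) = 168.02°.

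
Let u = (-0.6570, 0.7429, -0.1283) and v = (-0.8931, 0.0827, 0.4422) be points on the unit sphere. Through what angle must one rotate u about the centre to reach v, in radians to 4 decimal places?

u·v = 0.5915; |u| = 1.0000, |v| = 1.0000.
cos θ = (u·v)/(|u||v|) = 0.5915, so θ = 0.9379 rad.

0.9379 rad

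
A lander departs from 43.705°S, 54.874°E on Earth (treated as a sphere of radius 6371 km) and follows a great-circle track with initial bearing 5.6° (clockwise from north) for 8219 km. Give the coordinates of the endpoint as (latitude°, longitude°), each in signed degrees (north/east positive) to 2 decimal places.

Angular distance δ = d/R = 8219/6371 = 1.29006 rad; initial bearing θ = 0.0977 rad.
sin φ₂ = sin φ₁ cos δ + cos φ₁ sin δ cos θ = (-0.6909)(0.2771) + (0.7229)(0.9609)(0.9952) = 0.4999, so φ₂ = 29.99°.
Δλ = atan2(sin θ sin δ cos φ₁, cos δ − sin φ₁ sin φ₂) = atan2(0.0678, 0.6224) = 6.215°.
λ₂ = 54.874° + 6.215° = 61.09°.

29.99°, 61.09°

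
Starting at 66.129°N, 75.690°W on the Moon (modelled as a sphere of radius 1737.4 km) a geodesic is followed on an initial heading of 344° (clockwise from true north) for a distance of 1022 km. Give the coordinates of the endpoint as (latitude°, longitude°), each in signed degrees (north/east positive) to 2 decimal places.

77.58°, 149.66°

Angular distance δ = d/R = 1022/1737.4 = 0.58824 rad; initial bearing θ = 6.0039 rad.
sin φ₂ = sin φ₁ cos δ + cos φ₁ sin δ cos θ = (0.9145)(0.8319) + (0.4047)(0.5549)(0.9613) = 0.9766, so φ₂ = 77.58°.
Δλ = atan2(sin θ sin δ cos φ₁, cos δ − sin φ₁ sin φ₂) = atan2(-0.0619, -0.0612) = -134.653°.
λ₂ = -75.690° − 134.653° = -210.34° → 149.66° after wrapping to (−180°, 180°].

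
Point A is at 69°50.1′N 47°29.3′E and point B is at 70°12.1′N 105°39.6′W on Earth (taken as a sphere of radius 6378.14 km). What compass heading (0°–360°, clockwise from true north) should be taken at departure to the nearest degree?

346°

Δλ = -153.148° = -2.6729 rad.
y = sin Δλ · cos φ₂ = (-0.4517)(0.3387) = -0.1530
x = cos φ₁ sin φ₂ − sin φ₁ cos φ₂ cos Δλ = (0.3447)(0.9409) − (0.9387)(0.3387)(-0.8922) = 0.6080
θ = atan2(y, x) = -14.12°; adding 360° gives 346°.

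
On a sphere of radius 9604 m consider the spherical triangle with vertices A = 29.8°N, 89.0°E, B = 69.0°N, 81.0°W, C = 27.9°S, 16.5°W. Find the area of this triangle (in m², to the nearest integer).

Side lengths (central angles): a = 1.8760, b = 2.0236, c = 1.4124 rad; semiperimeter s = 2.6560.
By l'Huilier's theorem, tan(E/4) = √[tan(s/2) tan((s−a)/2) tan((s−b)/2) tan((s−c)/2)], giving spherical excess E = 2.2310 rad.
Area = E·R² = 2.2310 × (9604)² ≈ 205780855 m².

205780855 m²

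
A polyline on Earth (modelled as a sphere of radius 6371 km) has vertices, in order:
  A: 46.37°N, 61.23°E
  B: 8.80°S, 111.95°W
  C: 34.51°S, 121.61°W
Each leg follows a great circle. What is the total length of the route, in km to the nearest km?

Leg A→B: central angle 2.4780 rad, distance 15787.3 km.
Leg B→C: central angle 0.4746 rad, distance 3024.0 km.
Total: 15787.3 + 3024.0 ≈ 18811 km.

18811 km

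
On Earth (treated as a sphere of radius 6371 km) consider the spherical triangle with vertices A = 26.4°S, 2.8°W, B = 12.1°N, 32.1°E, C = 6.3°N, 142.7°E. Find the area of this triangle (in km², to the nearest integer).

Side lengths (central angles): a = 1.8954, b = 2.4695, c = 0.8955 rad; semiperimeter s = 2.6302.
By l'Huilier's theorem, tan(E/4) = √[tan(s/2) tan((s−a)/2) tan((s−b)/2) tan((s−c)/2)], giving spherical excess E = 1.4312 rad.
Area = E·R² = 1.4312 × (6371)² ≈ 58093159 km².

58093159 km²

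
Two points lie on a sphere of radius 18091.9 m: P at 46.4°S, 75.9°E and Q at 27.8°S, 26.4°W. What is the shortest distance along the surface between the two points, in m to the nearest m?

24632 m

Let φ₁ = -0.8098 rad, φ₂ = -0.4852 rad, and Δλ = -1.7855 rad.
cos c = sin φ₁ sin φ₂ + cos φ₁ cos φ₂ cos Δλ = (-0.7242)(-0.4664) + (0.6896)(0.8846)(-0.2130) = 0.20779,
so c = arccos(0.20779) = 1.36148 rad.
Distance = R·c = 18091.9 × 1.3615 ≈ 24632 m.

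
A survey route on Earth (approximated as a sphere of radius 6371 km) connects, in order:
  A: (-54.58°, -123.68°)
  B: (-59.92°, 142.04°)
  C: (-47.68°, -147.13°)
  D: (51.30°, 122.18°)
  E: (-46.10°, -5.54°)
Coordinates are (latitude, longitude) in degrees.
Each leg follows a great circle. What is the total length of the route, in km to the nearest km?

39996 km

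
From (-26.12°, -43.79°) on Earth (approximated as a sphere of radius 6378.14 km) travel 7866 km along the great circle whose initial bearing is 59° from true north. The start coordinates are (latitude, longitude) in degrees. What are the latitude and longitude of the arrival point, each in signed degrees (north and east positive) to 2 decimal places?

16.89°, 13.91°

Angular distance δ = d/R = 7866/6378.14 = 1.23327 rad; initial bearing θ = 1.0297 rad.
sin φ₂ = sin φ₁ cos δ + cos φ₁ sin δ cos θ = (-0.4403)(0.3311) + (0.8979)(0.9436)(0.5150) = 0.2906, so φ₂ = 16.89°.
Δλ = atan2(sin θ sin δ cos φ₁, cos δ − sin φ₁ sin φ₂) = atan2(0.7262, 0.4591) = 57.701°.
λ₂ = -43.790° + 57.701° = 13.91°.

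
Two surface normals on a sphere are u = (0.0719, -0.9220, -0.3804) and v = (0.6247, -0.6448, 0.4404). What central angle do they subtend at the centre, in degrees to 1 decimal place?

61.8°

u·v = 0.4719; |u| = 1.0000, |v| = 1.0000.
cos θ = (u·v)/(|u||v|) = 0.4719, so θ = 61.8°.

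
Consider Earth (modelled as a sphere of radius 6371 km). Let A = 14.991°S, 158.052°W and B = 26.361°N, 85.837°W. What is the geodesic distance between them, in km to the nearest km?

Let φ₁ = -0.2616 rad, φ₂ = 0.4601 rad, and Δλ = 1.2604 rad.
Haversine: a = sin²(Δφ/2) + cos φ₁ cos φ₂ sin²(Δλ/2) = 0.1247 + (0.9660)(0.8960)(0.3473) = 0.42524.
Central angle c = 2·arcsin(√a) = 1.42072 rad.
Distance = R·c = 6371 × 1.4207 ≈ 9051 km.

9051 km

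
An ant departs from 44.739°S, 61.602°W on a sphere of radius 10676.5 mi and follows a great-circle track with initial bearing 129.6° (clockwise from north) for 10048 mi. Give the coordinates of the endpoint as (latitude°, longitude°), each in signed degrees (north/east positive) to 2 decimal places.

Angular distance δ = d/R = 10048/10676.5 = 0.94113 rad; initial bearing θ = 2.2619 rad.
sin φ₂ = sin φ₁ cos δ + cos φ₁ sin δ cos θ = (-0.7039)(0.5889) + (0.7103)(0.8082)(-0.6374) = -0.7804, so φ₂ = -51.30°.
Δλ = atan2(sin θ sin δ cos φ₁, cos δ − sin φ₁ sin φ₂) = atan2(0.4424, 0.0395) = 84.892°.
λ₂ = -61.602° + 84.892° = 23.29°.

-51.30°, 23.29°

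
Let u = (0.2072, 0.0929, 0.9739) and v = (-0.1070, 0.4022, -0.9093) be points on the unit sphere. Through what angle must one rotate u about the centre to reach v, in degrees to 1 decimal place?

150.5°

u·v = -0.8704; |u| = 1.0000, |v| = 1.0000.
cos θ = (u·v)/(|u||v|) = -0.8703, so θ = 150.5°.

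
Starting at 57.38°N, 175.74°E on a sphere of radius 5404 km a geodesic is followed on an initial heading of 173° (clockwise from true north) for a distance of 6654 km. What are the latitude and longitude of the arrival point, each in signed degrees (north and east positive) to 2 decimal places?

Angular distance δ = d/R = 6654/5404 = 1.23131 rad; initial bearing θ = 3.0194 rad.
sin φ₂ = sin φ₁ cos δ + cos φ₁ sin δ cos θ = (0.8423)(0.3330) + (0.5391)(0.9429)(-0.9925) = -0.2240, so φ₂ = -12.95°.
Δλ = atan2(sin θ sin δ cos φ₁, cos δ − sin φ₁ sin φ₂) = atan2(0.0619, 0.5217) = 6.772°.
λ₂ = 175.740° + 6.772° = 182.51° → -177.49° after wrapping to (−180°, 180°].

-12.95°, -177.49°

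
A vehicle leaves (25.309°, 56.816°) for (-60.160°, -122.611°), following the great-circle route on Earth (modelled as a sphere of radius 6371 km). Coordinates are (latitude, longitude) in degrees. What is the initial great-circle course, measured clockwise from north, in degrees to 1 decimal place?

180.5°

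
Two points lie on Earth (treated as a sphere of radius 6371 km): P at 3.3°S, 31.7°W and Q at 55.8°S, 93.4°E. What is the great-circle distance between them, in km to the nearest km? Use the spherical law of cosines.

11783 km

In radians: φ₁ = -0.0576, φ₂ = -0.9739, Δλ = 125.100° = 2.1834 rad.
cos c = sin φ₁ sin φ₂ + cos φ₁ cos φ₂ cos Δλ = (-0.0576)(-0.8271) + (0.9983)(0.5621)(-0.5750) = -0.27505,
so c = arccos(-0.27505) = 1.84944 rad.
Distance = R·c = 6371 × 1.8494 ≈ 11783 km.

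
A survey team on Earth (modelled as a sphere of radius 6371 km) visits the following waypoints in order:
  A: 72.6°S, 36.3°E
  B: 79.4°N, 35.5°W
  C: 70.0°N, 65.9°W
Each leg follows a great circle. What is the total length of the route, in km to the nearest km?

18803 km

Leg A→B: central angle 2.7409 rad, distance 17462.0 km.
Leg B→C: central angle 0.2105 rad, distance 1341.2 km.
Total: 17462.0 + 1341.2 ≈ 18803 km.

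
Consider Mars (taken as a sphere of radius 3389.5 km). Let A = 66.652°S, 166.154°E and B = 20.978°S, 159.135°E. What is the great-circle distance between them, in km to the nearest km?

2715 km

With latitudes φ₁ = -66.652°, φ₂ = -20.978° and longitude difference Δλ = -7.019°:
cos c = sin φ₁ sin φ₂ + cos φ₁ cos φ₂ cos Δλ = (-0.9181)(-0.3580) + (0.3963)(0.9337)(0.9925) = 0.69597,
so c = arccos(0.69597) = 0.80103 rad.
Distance = R·c = 3389.5 × 0.8010 ≈ 2715 km.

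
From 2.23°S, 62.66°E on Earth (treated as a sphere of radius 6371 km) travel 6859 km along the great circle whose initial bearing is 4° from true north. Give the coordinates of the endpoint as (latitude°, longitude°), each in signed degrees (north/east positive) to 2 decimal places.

Angular distance δ = d/R = 6859/6371 = 1.07660 rad; initial bearing θ = 0.0698 rad.
sin φ₂ = sin φ₁ cos δ + cos φ₁ sin δ cos θ = (-0.0389)(0.4743) + (0.9992)(0.8803)(0.9976) = 0.8591, so φ₂ = 59.21°.
Δλ = atan2(sin θ sin δ cos φ₁, cos δ − sin φ₁ sin φ₂) = atan2(0.0614, 0.5078) = 6.891°.
λ₂ = 62.660° + 6.891° = 69.55°.

59.21°, 69.55°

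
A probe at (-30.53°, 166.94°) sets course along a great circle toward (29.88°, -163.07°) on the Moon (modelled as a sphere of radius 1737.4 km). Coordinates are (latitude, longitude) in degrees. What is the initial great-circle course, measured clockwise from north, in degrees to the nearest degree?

28°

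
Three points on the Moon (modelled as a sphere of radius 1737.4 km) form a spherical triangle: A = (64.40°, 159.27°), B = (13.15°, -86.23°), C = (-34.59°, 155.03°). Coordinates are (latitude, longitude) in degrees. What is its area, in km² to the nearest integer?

7059384 km²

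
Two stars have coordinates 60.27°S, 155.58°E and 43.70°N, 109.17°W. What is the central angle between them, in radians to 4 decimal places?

2.2559 rad

In radians: φ₁ = -1.0519, φ₂ = 0.7627, Δλ = 95.250° = 1.6624 rad.
cos c = sin φ₁ sin φ₂ + cos φ₁ cos φ₂ cos Δλ = (-0.8684)(0.6909) + (0.4959)(0.7230)(-0.0915) = -0.63275,
so c = arccos(-0.63275) = 2.25589 rad.
So the angular separation is 2.2559 rad.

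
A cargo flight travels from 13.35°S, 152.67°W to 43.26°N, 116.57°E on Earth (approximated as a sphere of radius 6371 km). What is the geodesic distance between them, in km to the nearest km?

11081 km

Let φ₁ = -0.2330 rad, φ₂ = 0.7550 rad, and Δλ = -1.5841 rad.
cos c = sin φ₁ sin φ₂ + cos φ₁ cos φ₂ cos Δλ = (-0.2309)(0.6853) + (0.9730)(0.7283)(-0.0133) = -0.16764,
so c = arccos(-0.16764) = 1.73923 rad.
Distance = R·c = 6371 × 1.7392 ≈ 11081 km.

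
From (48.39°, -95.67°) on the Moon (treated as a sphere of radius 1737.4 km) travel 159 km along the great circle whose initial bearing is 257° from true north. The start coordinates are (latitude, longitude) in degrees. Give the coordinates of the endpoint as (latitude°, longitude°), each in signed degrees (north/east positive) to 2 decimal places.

Angular distance δ = d/R = 159/1737.4 = 0.09152 rad; initial bearing θ = 4.4855 rad.
sin φ₂ = sin φ₁ cos δ + cos φ₁ sin δ cos θ = (0.7477)(0.9958) + (0.6641)(0.0914)(-0.2250) = 0.7309, so φ₂ = 46.96°.
Δλ = atan2(sin θ sin δ cos φ₁, cos δ − sin φ₁ sin φ₂) = atan2(-0.0591, 0.4493) = -7.497°.
λ₂ = -95.670° − 7.497° = -103.17°.

46.96°, -103.17°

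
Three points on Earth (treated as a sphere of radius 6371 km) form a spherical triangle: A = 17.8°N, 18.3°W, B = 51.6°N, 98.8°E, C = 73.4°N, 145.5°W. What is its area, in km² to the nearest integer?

Side lengths (central angles): a = 0.8311, b = 1.4419, c = 1.6006 rad; semiperimeter s = 1.9368.
By l'Huilier's theorem, tan(E/4) = √[tan(s/2) tan((s−a)/2) tan((s−b)/2) tan((s−c)/2)], giving spherical excess E = 0.7747 rad.
Area = E·R² = 0.7747 × (6371)² ≈ 31445505 km².

31445505 km²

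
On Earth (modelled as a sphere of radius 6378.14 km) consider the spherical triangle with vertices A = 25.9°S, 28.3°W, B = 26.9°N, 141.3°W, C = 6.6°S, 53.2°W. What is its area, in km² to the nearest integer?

Side lengths (central angles): a = 1.5934, b = 0.5341, c = 2.1072 rad; semiperimeter s = 2.1174.
By l'Huilier's theorem, tan(E/4) = √[tan(s/2) tan((s−a)/2) tan((s−b)/2) tan((s−c)/2)], giving spherical excess E = 0.1978 rad.
Area = E·R² = 0.1978 × (6378.14)² ≈ 8045067 km².

8045067 km²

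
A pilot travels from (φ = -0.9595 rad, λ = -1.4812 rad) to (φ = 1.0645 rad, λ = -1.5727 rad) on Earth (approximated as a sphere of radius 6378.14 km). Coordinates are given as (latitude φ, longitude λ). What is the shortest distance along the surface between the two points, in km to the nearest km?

In radians: φ₁ = -0.9595, φ₂ = 1.0645, Δλ = -5.243° = -0.0915 rad.
cos c = sin φ₁ sin φ₂ + cos φ₁ cos φ₂ cos Δλ = (-0.8189)(0.8745) + (0.5739)(0.4849)(0.9958) = -0.43901,
so c = arccos(-0.43901) = 2.02530 rad.
Distance = R·c = 6378.14 × 2.0253 ≈ 12918 km.

12918 km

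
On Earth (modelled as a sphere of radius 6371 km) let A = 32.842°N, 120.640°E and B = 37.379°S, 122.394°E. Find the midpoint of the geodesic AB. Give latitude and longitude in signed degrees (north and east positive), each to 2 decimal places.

The central angle between A and B is δ = 1.2259 rad.
With f = 0.5, the slerp weights are sin((1−f)δ)/sin δ = 0.6113 and sin(fδ)/sin δ = 0.6113.
Weighted sum of the unit vectors: (0.6113)·(-0.4282,0.7229,0.5423) + (0.6113)·(-0.4257,0.6710,-0.6071) = (-0.5220, 0.8520, -0.0396).
Converting back: φ = atan2(z, √(x²+y²)) = -2.27°, λ = atan2(y, x) = 121.49°.

-2.27°, 121.49°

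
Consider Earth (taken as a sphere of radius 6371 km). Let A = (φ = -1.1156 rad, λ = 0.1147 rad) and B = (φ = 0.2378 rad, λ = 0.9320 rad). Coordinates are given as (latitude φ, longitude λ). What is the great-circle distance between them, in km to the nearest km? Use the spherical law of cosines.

9492 km

In radians: φ₁ = -1.1156, φ₂ = 0.2378, Δλ = 46.828° = 0.8173 rad.
cos c = sin φ₁ sin φ₂ + cos φ₁ cos φ₂ cos Δλ = (-0.8982)(0.2356) + (0.4396)(0.9719)(0.6842) = 0.08075,
so c = arccos(0.08075) = 1.48995 rad.
Distance = R·c = 6371 × 1.4900 ≈ 9492 km.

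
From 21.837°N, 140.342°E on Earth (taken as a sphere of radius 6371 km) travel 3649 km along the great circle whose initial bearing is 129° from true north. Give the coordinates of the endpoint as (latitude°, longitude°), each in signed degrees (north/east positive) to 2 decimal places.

-0.23°, 165.25°

Angular distance δ = d/R = 3649/6371 = 0.57275 rad; initial bearing θ = 2.2515 rad.
sin φ₂ = sin φ₁ cos δ + cos φ₁ sin δ cos θ = (0.3720)(0.8404) + (0.9282)(0.5419)(-0.6293) = -0.0040, so φ₂ = -0.23°.
Δλ = atan2(sin θ sin δ cos φ₁, cos δ − sin φ₁ sin φ₂) = atan2(0.3910, 0.8419) = 24.909°.
λ₂ = 140.342° + 24.909° = 165.25°.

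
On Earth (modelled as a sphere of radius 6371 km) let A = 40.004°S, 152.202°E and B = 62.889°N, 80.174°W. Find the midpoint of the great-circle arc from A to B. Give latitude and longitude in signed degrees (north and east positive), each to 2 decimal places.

The central angle between A and B is δ = 2.4740 rad.
With f = 0.5, the slerp weights are sin((1−f)δ)/sin δ = 1.5261 and sin(fδ)/sin δ = 1.5261.
Weighted sum of the unit vectors: (1.5261)·(-0.6776,0.3572,-0.6428) + (1.5261)·(0.0778,-0.4490,0.8901) = (-0.9154, -0.1401, 0.3774).
Converting back: φ = atan2(z, √(x²+y²)) = 22.17°, λ = atan2(y, x) = -171.30°.

22.17°, -171.30°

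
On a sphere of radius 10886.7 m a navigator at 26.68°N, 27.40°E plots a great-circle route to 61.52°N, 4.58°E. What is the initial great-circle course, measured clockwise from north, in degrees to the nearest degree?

343°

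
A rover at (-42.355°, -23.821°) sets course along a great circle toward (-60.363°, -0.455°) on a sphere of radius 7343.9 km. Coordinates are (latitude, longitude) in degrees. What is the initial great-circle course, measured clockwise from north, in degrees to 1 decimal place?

149.8°

Δλ = 23.366° = 0.4078 rad.
y = sin Δλ · cos φ₂ = (0.3966)(0.4945) = 0.1961
x = cos φ₁ sin φ₂ − sin φ₁ cos φ₂ cos Δλ = (0.7390)(-0.8692) − (-0.6737)(0.4945)(0.9180) = -0.3365
θ = atan2(y, x) = 149.76°, so the bearing is 149.8°.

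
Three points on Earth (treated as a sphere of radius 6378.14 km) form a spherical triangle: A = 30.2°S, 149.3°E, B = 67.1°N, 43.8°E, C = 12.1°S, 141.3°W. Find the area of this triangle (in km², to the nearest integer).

96189104 km²

Side lengths (central angles): a = 2.1798, b = 1.1563, c = 2.1571 rad; semiperimeter s = 2.7466.
By l'Huilier's theorem, tan(E/4) = √[tan(s/2) tan((s−a)/2) tan((s−b)/2) tan((s−c)/2)], giving spherical excess E = 2.3645 rad.
Area = E·R² = 2.3645 × (6378.14)² ≈ 96189104 km².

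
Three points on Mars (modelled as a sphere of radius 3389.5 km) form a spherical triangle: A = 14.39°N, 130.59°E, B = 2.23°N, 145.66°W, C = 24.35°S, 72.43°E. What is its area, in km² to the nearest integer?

Side lengths (central angles): a = 2.3928, b = 1.1992, c = 1.4555 rad; semiperimeter s = 2.5238.
By l'Huilier's theorem, tan(E/4) = √[tan(s/2) tan((s−a)/2) tan((s−b)/2) tan((s−c)/2)], giving spherical excess E = 1.1945 rad.
Area = E·R² = 1.1945 × (3389.5)² ≈ 13723678 km².

13723678 km²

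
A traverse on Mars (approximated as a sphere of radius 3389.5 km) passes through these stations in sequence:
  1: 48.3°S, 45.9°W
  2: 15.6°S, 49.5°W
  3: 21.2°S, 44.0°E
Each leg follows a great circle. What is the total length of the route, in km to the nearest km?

Leg 1→2: central angle 0.5731 rad, distance 1942.4 km.
Leg 2→3: central angle 1.5284 rad, distance 5180.4 km.
Total: 1942.4 + 5180.4 ≈ 7123 km.

7123 km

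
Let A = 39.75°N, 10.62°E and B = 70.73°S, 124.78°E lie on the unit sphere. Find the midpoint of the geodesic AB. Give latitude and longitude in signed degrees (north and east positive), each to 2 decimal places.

-23.46°, 36.03°

The central angle between A and B is δ = 2.3567 rad.
With f = 0.5, the slerp weights are sin((1−f)δ)/sin δ = 1.3074 and sin(fδ)/sin δ = 1.3074.
Weighted sum of the unit vectors: (1.3074)·(0.7557,0.1417,0.6394) + (1.3074)·(-0.1883,0.2711,-0.9440) = (0.7418, 0.5396, -0.3981).
Converting back: φ = atan2(z, √(x²+y²)) = -23.46°, λ = atan2(y, x) = 36.03°.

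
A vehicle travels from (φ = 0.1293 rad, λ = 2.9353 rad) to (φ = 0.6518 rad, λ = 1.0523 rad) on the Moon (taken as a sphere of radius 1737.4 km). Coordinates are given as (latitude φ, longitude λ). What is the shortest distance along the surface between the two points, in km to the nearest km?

3015 km

Let φ₁ = 0.1293 rad, φ₂ = 0.6518 rad, and Δλ = -1.8830 rad.
Haversine: a = sin²(Δφ/2) + cos φ₁ cos φ₂ sin²(Δλ/2) = 0.0667 + (0.9917)(0.7950)(0.6536) = 0.58197.
Central angle c = 2·arcsin(√a) = 1.73547 rad.
Distance = R·c = 1737.4 × 1.7355 ≈ 3015 km.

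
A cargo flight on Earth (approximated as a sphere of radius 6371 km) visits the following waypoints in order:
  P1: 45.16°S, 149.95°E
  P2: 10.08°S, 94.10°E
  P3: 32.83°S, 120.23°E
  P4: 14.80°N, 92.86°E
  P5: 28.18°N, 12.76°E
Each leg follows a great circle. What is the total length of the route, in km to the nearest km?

24578 km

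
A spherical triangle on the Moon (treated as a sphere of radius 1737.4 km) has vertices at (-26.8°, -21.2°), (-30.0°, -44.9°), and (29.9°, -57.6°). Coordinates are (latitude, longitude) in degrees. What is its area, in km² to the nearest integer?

662408 km²

Side lengths (central angles): a = 1.0666, b = 1.1614, c = 0.3674 rad; semiperimeter s = 1.2977.
By l'Huilier's theorem, tan(E/4) = √[tan(s/2) tan((s−a)/2) tan((s−b)/2) tan((s−c)/2)], giving spherical excess E = 0.2194 rad.
Area = E·R² = 0.2194 × (1737.4)² ≈ 662408 km².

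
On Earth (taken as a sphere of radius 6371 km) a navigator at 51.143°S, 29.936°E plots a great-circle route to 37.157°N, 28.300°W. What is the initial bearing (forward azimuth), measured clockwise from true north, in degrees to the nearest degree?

316°

Δλ = -58.236° = -1.0164 rad.
y = sin Δλ · cos φ₂ = (-0.8502)(0.7970) = -0.6776
x = cos φ₁ sin φ₂ − sin φ₁ cos φ₂ cos Δλ = (0.6274)(0.6040) − (-0.7787)(0.7970)(0.5264) = 0.7056
θ = atan2(y, x) = -43.84°; adding 360° gives 316°.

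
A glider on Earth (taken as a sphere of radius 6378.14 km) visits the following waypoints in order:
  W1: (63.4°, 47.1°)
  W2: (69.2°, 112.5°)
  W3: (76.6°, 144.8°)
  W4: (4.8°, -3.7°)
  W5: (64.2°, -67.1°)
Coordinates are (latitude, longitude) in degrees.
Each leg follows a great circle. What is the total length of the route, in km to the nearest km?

23193 km

Leg W1→W2: central angle 0.4463 rad, distance 2846.3 km.
Leg W2→W3: central angle 0.2056 rad, distance 1311.4 km.
Leg W3→W4: central angle 1.6866 rad, distance 10757.1 km.
Leg W4→W5: central angle 1.2979 rad, distance 8278.1 km.
Total: 2846.3 + 1311.4 + 10757.1 + 8278.1 ≈ 23193 km.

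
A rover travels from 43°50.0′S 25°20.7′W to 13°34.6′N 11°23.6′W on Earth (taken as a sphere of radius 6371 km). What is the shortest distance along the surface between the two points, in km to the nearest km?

6539 km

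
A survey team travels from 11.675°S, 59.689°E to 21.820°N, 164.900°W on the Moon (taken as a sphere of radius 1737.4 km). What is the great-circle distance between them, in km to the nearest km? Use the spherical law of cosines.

4132 km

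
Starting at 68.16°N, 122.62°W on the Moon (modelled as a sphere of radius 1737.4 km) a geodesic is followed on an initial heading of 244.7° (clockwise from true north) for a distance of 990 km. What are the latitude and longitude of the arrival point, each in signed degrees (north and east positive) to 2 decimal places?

44.09°, -165.39°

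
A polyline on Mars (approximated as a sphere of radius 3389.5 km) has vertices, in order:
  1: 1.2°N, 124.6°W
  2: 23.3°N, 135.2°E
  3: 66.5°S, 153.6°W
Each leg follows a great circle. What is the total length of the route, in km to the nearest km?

Leg 1→2: central angle 1.7257 rad, distance 5849.4 km.
Leg 2→3: central angle 1.8180 rad, distance 6162.2 km.
Total: 5849.4 + 6162.2 ≈ 12012 km.

12012 km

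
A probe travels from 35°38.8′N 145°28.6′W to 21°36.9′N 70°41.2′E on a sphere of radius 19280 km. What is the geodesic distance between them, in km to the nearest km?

Let φ₁ = 0.6222 rad, φ₂ = 0.3773 rad, and Δλ = -2.5104 rad.
cos c = sin φ₁ sin φ₂ + cos φ₁ cos φ₂ cos Δλ = (0.5828)(0.3684) + (0.8126)(0.9297)(-0.8073) = -0.39525,
so c = arccos(-0.39525) = 1.97714 rad.
Distance = R·c = 19280 × 1.9771 ≈ 38119 km.

38119 km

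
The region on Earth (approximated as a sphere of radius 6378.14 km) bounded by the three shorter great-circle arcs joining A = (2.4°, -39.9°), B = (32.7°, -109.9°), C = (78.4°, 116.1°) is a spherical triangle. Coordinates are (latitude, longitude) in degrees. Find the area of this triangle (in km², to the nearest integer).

39092106 km²

Side lengths (central angles): a = 1.1465, b = 1.7138, c = 1.2554 rad; semiperimeter s = 2.0579.
By l'Huilier's theorem, tan(E/4) = √[tan(s/2) tan((s−a)/2) tan((s−b)/2) tan((s−c)/2)], giving spherical excess E = 0.9610 rad.
Area = E·R² = 0.9610 × (6378.14)² ≈ 39092106 km².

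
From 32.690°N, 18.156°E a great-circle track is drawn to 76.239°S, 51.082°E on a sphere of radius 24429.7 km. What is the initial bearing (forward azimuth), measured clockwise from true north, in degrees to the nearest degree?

172°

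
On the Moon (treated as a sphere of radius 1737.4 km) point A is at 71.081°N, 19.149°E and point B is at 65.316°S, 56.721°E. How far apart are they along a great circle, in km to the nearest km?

With latitudes φ₁ = 71.081°, φ₂ = -65.316° and longitude difference Δλ = 37.572°:
cos c = sin φ₁ sin φ₂ + cos φ₁ cos φ₂ cos Δλ = (0.9460)(-0.9086) + (0.3242)(0.4176)(0.7926) = -0.75222,
so c = arccos(-0.75222) = 2.42222 rad.
Distance = R·c = 1737.4 × 2.4222 ≈ 4208 km.

4208 km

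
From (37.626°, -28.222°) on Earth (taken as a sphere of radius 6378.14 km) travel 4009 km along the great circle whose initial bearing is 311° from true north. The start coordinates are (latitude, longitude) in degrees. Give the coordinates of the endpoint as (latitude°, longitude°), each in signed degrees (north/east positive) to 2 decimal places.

Angular distance δ = d/R = 4009/6378.14 = 0.62855 rad; initial bearing θ = 5.4280 rad.
sin φ₂ = sin φ₁ cos δ + cos φ₁ sin δ cos θ = (0.6105)(0.8089) + (0.7920)(0.5880)(0.6561) = 0.7993, so φ₂ = 53.07°.
Δλ = atan2(sin θ sin δ cos φ₁, cos δ − sin φ₁ sin φ₂) = atan2(-0.3515, 0.3209) = -47.604°.
λ₂ = -28.222° − 47.604° = -75.83°.

53.07°, -75.83°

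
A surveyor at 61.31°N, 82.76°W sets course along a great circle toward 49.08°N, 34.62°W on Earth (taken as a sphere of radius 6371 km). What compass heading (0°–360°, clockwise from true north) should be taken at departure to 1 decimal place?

Δλ = 48.140° = 0.8402 rad.
y = sin Δλ · cos φ₂ = (0.7448)(0.6550) = 0.4878
x = cos φ₁ sin φ₂ − sin φ₁ cos φ₂ cos Δλ = (0.4801)(0.7556) − (0.8772)(0.6550)(0.6673) = -0.0207
θ = atan2(y, x) = 92.43°, so the bearing is 92.4°.

92.4°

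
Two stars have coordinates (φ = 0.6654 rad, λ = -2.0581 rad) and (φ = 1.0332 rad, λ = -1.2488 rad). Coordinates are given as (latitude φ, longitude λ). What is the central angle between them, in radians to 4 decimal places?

With latitudes φ₁ = 38.125°, φ₂ = 59.198° and longitude difference Δλ = 46.369°:
Haversine: a = sin²(Δφ/2) + cos φ₁ cos φ₂ sin²(Δλ/2) = 0.0334 + (0.7867)(0.5121)(0.1550) = 0.09588.
Central angle c = 2·arcsin(√a) = 0.62963 rad.
So the angular separation is 0.6296 rad.

0.6296 rad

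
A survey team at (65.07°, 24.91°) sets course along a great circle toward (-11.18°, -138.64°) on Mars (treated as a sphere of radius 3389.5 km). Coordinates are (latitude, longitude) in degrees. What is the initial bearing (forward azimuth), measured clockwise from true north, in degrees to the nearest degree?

With φ₁ = 1.1357, φ₂ = -0.1951, Δλ = -2.8545 rad, the forward-azimuth formula gives
θ = atan2( sin Δλ cos φ₂ , cos φ₁ sin φ₂ − sin φ₁ cos φ₂ cos Δλ ) = atan2(-0.2778, 0.7715) = -19.80°.
Adding 360° brings this into [0°, 360°): 340°.

340°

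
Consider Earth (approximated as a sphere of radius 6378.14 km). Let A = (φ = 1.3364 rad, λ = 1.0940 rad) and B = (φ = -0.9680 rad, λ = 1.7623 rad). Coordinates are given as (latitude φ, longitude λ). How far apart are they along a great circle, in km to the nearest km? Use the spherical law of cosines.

Let φ₁ = 1.3364 rad, φ₂ = -0.9680 rad, and Δλ = 0.6683 rad.
cos c = sin φ₁ sin φ₂ + cos φ₁ cos φ₂ cos Δλ = (0.9727)(-0.8238) + (0.2323)(0.5669)(0.7849) = -0.69788,
so c = arccos(-0.69788) = 2.34323 rad.
Distance = R·c = 6378.14 × 2.3432 ≈ 14945 km.

14945 km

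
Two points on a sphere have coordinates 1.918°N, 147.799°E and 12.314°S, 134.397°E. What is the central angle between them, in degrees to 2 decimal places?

Let φ₁ = 0.0335 rad, φ₂ = -0.2149 rad, and Δλ = -0.2339 rad.
Haversine: a = sin²(Δφ/2) + cos φ₁ cos φ₂ sin²(Δλ/2) = 0.0153 + (0.9994)(0.9770)(0.0136) = 0.02864.
Central angle c = 2·arcsin(√a) = 0.34011 rad.
So the angular separation is 19.49°.

19.49°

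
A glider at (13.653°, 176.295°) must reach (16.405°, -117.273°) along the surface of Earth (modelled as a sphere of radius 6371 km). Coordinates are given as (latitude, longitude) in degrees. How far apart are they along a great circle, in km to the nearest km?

7109 km

In radians: φ₁ = 0.2383, φ₂ = 0.2863, Δλ = 66.432° = 1.1595 rad.
cos c = sin φ₁ sin φ₂ + cos φ₁ cos φ₂ cos Δλ = (0.2360)(0.2824) + (0.9717)(0.9593)(0.3998) = 0.43939,
so c = arccos(0.43939) = 1.11588 rad.
Distance = R·c = 6371 × 1.1159 ≈ 7109 km.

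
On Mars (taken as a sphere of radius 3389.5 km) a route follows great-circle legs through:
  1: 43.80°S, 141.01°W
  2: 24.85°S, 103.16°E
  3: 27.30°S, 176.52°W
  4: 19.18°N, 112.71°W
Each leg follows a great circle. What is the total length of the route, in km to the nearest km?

Leg 1→2: central angle 1.5653 rad, distance 5305.5 km.
Leg 2→3: central angle 1.2363 rad, distance 4190.3 km.
Leg 3→4: central angle 1.3493 rad, distance 4573.3 km.
Total: 5305.5 + 4190.3 + 4573.3 ≈ 14069 km.

14069 km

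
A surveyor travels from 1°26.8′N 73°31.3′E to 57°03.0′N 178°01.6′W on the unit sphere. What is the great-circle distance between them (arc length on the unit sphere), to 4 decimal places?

1.7223

In radians: φ₁ = 0.0252, φ₂ = 0.9957, Δλ = 108.452° = 1.8928 rad.
cos c = sin φ₁ sin φ₂ + cos φ₁ cos φ₂ cos Δλ = (0.0252)(0.8391) + (0.9997)(0.5439)(-0.3165) = -0.15091,
so c = arccos(-0.15091) = 1.72228 rad.
On the unit sphere the arc length equals the central angle: 1.7223.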